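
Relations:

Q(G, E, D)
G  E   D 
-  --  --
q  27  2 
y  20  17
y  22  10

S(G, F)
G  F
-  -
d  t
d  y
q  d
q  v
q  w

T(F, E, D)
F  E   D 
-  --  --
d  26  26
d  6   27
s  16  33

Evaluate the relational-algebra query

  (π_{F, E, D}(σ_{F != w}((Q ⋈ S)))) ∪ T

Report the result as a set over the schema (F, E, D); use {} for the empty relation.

Natural join on G: {(q, 27, 2, d), (q, 27, 2, v), (q, 27, 2, w)}
Apply σ_{F != w}; surviving tuples: {(q, 27, 2, d), (q, 27, 2, v)}
Keep only column(s) F, E, D: {(d, 27, 2), (v, 27, 2)}
Set union of the two operands is {(d, 26, 26), (d, 27, 2), (d, 6, 27), (s, 16, 33), (v, 27, 2)}.

{(d, 26, 26), (d, 27, 2), (d, 6, 27), (s, 16, 33), (v, 27, 2)}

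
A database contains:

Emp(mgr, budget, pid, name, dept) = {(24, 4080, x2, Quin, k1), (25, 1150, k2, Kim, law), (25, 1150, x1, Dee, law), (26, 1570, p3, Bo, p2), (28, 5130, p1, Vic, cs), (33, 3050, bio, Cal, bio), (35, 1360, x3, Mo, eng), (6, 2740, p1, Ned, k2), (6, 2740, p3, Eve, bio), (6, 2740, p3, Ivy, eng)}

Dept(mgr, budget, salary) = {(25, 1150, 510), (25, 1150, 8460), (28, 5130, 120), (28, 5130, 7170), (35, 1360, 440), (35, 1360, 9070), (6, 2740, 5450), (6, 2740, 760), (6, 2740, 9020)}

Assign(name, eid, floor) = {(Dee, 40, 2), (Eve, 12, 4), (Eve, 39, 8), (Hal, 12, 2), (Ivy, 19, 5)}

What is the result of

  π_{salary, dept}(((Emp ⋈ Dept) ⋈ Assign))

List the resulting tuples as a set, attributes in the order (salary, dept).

{(510, law), (5450, bio), (5450, eng), (760, bio), (760, eng), (8460, law), (9020, bio), (9020, eng)}

Natural join on mgr, budget: {(25, 1150, k2, Kim, law, 510), (25, 1150, k2, Kim, law, 8460), (25, 1150, x1, Dee, law, 510), (25, 1150, x1, Dee, law, 8460), (28, 5130, p1, Vic, cs, 120), (28, 5130, p1, Vic, cs, 7170), (35, 1360, x3, Mo, eng, 440), (35, 1360, x3, Mo, eng, 9070), (6, 2740, p1, Ned, k2, 5450), (6, 2740, p1, Ned, k2, 760), (6, 2740, p1, Ned, k2, 9020), (6, 2740, p3, Eve, bio, 5450), (6, 2740, p3, Eve, bio, 760), (6, 2740, p3, Eve, bio, 9020), (6, 2740, p3, Ivy, eng, 5450), (6, 2740, p3, Ivy, eng, 760), (6, 2740, p3, Ivy, eng, 9020)}
Natural join on name: {(25, 1150, x1, Dee, law, 510, 40, 2), (25, 1150, x1, Dee, law, 8460, 40, 2), (6, 2740, p3, Eve, bio, 5450, 12, 4), (6, 2740, p3, Eve, bio, 5450, 39, 8), (6, 2740, p3, Eve, bio, 760, 12, 4), (6, 2740, p3, Eve, bio, 760, 39, 8), (6, 2740, p3, Eve, bio, 9020, 12, 4), (6, 2740, p3, Eve, bio, 9020, 39, 8), (6, 2740, p3, Ivy, eng, 5450, 19, 5), (6, 2740, p3, Ivy, eng, 760, 19, 5), (6, 2740, p3, Ivy, eng, 9020, 19, 5)}
Projecting to salary, dept (3 duplicate(s) eliminated): {(510, law), (5450, bio), (5450, eng), (760, bio), (760, eng), (8460, law), (9020, bio), (9020, eng)}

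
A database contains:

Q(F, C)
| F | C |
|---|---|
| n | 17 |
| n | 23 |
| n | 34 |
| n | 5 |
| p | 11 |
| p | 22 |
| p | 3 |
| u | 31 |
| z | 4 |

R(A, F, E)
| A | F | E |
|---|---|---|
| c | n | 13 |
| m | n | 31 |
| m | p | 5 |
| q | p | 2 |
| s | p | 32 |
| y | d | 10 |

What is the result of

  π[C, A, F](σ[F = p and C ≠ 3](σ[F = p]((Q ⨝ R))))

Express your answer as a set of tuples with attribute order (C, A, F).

Q ⋈ R (natural join on F): {(n, 17, c, 13), (n, 17, m, 31), (n, 23, c, 13), (n, 23, m, 31), (n, 34, c, 13), (n, 34, m, 31), (n, 5, c, 13), (n, 5, m, 31), (p, 11, m, 5), (p, 11, q, 2), (p, 11, s, 32), (p, 22, m, 5), (p, 22, q, 2), (p, 22, s, 32), (p, 3, m, 5), (p, 3, q, 2), (p, 3, s, 32)}
σ[F = p]: keep tuples satisfying F = p → {(p, 11, m, 5), (p, 11, q, 2), (p, 11, s, 32), (p, 22, m, 5), (p, 22, q, 2), (p, 22, s, 32), (p, 3, m, 5), (p, 3, q, 2), (p, 3, s, 32)}
σ[F = p and C ≠ 3]: keep tuples satisfying F = p and C ≠ 3 → {(p, 11, m, 5), (p, 11, q, 2), (p, 11, s, 32), (p, 22, m, 5), (p, 22, q, 2), (p, 22, s, 32)}
π_{C, A, F} gives {(11, m, p), (11, q, p), (11, s, p), (22, m, p), (22, q, p), (22, s, p)}.

{(11, m, p), (11, q, p), (11, s, p), (22, m, p), (22, q, p), (22, s, p)}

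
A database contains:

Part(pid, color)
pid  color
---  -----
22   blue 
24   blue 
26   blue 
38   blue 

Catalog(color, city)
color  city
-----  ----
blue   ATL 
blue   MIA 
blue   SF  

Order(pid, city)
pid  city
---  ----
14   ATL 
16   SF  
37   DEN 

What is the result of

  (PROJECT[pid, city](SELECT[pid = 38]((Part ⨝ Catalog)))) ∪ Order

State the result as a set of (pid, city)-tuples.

{(14, ATL), (16, SF), (37, DEN), (38, ATL), (38, MIA), (38, SF)}

Joining Part and Catalog on color yields {(22, blue, ATL), (22, blue, MIA), (22, blue, SF), (24, blue, ATL), (24, blue, MIA), (24, blue, SF), (26, blue, ATL), (26, blue, MIA), (26, blue, SF), (38, blue, ATL), (38, blue, MIA), (38, blue, SF)}.
Apply σ_{pid = 38}; surviving tuples: {(38, blue, ATL), (38, blue, MIA), (38, blue, SF)}
Projecting to pid, city: {(38, ATL), (38, MIA), (38, SF)}
Taking the union: {(14, ATL), (16, SF), (37, DEN), (38, ATL), (38, MIA), (38, SF)}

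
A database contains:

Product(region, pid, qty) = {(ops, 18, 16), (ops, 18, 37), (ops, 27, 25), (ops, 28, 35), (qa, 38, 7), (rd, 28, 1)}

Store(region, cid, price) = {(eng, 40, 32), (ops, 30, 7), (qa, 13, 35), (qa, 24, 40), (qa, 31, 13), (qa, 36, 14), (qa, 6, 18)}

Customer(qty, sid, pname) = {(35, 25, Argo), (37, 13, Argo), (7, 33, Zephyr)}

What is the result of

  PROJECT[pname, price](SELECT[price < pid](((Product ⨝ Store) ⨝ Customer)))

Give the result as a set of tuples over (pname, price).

Product ⋈ Store (natural join on region): {(ops, 18, 16, 30, 7), (ops, 18, 37, 30, 7), (ops, 27, 25, 30, 7), (ops, 28, 35, 30, 7), (qa, 38, 7, 13, 35), (qa, 38, 7, 24, 40), (qa, 38, 7, 31, 13), (qa, 38, 7, 36, 14), (qa, 38, 7, 6, 18)}
(Product ⨝ Store) ⋈ Customer (natural join on qty): {(ops, 18, 37, 30, 7, 13, Argo), (ops, 28, 35, 30, 7, 25, Argo), (qa, 38, 7, 13, 35, 33, Zephyr), (qa, 38, 7, 24, 40, 33, Zephyr), (qa, 38, 7, 31, 13, 33, Zephyr), (qa, 38, 7, 36, 14, 33, Zephyr), (qa, 38, 7, 6, 18, 33, Zephyr)}
Filtering on price < pid leaves {(ops, 18, 37, 30, 7, 13, Argo), (ops, 28, 35, 30, 7, 25, Argo), (qa, 38, 7, 13, 35, 33, Zephyr), (qa, 38, 7, 31, 13, 33, Zephyr), (qa, 38, 7, 36, 14, 33, Zephyr), (qa, 38, 7, 6, 18, 33, Zephyr)}.
Keep only column(s) pname, price (1 duplicate(s) eliminated): {(Argo, 7), (Zephyr, 13), (Zephyr, 14), (Zephyr, 18), (Zephyr, 35)}

{(Argo, 7), (Zephyr, 13), (Zephyr, 14), (Zephyr, 18), (Zephyr, 35)}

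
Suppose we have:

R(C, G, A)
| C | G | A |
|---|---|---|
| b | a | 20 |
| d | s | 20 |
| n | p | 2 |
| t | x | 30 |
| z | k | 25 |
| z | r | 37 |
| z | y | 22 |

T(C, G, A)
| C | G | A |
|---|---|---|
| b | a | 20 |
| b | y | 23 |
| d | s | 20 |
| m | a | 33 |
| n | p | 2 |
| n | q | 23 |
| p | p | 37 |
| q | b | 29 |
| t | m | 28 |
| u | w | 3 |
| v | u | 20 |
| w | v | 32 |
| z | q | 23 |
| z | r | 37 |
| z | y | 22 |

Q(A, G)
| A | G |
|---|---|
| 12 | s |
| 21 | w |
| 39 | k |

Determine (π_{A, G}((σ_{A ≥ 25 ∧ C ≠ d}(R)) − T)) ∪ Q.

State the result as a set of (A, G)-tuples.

Selection A ≥ 25 ∧ C ≠ d: {(t, x, 30), (z, k, 25), (z, r, 37)}
Set difference of the two operands is {(t, x, 30), (z, k, 25)}.
π[A, G]: project onto (A, G) → {(25, k), (30, x)}
Set union of the two operands is {(12, s), (21, w), (25, k), (30, x), (39, k)}.

{(12, s), (21, w), (25, k), (30, x), (39, k)}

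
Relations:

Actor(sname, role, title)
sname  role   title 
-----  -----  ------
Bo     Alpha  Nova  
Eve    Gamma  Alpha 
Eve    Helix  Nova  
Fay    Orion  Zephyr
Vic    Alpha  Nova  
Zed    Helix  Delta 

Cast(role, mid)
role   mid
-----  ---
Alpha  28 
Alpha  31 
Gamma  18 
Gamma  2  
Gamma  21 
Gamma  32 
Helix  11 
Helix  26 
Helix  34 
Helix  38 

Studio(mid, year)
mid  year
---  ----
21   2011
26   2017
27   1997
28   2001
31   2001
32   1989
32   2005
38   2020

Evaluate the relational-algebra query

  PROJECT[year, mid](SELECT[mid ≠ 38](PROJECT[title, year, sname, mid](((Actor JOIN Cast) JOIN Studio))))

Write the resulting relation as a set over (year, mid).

{(1989, 32), (2001, 28), (2001, 31), (2005, 32), (2011, 21), (2017, 26)}

Joining Actor and Cast on role yields {(Bo, Alpha, Nova, 28), (Bo, Alpha, Nova, 31), (Eve, Gamma, Alpha, 18), (Eve, Gamma, Alpha, 2), (Eve, Gamma, Alpha, 21), (Eve, Gamma, Alpha, 32), (Eve, Helix, Nova, 11), (Eve, Helix, Nova, 26), (Eve, Helix, Nova, 34), (Eve, Helix, Nova, 38), (Vic, Alpha, Nova, 28), (Vic, Alpha, Nova, 31), (Zed, Helix, Delta, 11), (Zed, Helix, Delta, 26), (Zed, Helix, Delta, 34), (Zed, Helix, Delta, 38)}.
Joining (Actor JOIN Cast) and Studio on mid yields {(Bo, Alpha, Nova, 28, 2001), (Bo, Alpha, Nova, 31, 2001), (Eve, Gamma, Alpha, 21, 2011), (Eve, Gamma, Alpha, 32, 1989), (Eve, Gamma, Alpha, 32, 2005), (Eve, Helix, Nova, 26, 2017), (Eve, Helix, Nova, 38, 2020), (Vic, Alpha, Nova, 28, 2001), (Vic, Alpha, Nova, 31, 2001), (Zed, Helix, Delta, 26, 2017), (Zed, Helix, Delta, 38, 2020)}.
π_{title, year, sname, mid} gives {(Alpha, 1989, Eve, 32), (Alpha, 2005, Eve, 32), (Alpha, 2011, Eve, 21), (Delta, 2017, Zed, 26), (Delta, 2020, Zed, 38), (Nova, 2001, Bo, 28), (Nova, 2001, Bo, 31), (Nova, 2001, Vic, 28), (Nova, 2001, Vic, 31), (Nova, 2017, Eve, 26), (Nova, 2020, Eve, 38)}.
σ[mid ≠ 38]: keep tuples satisfying mid ≠ 38 → {(Alpha, 1989, Eve, 32), (Alpha, 2005, Eve, 32), (Alpha, 2011, Eve, 21), (Delta, 2017, Zed, 26), (Nova, 2001, Bo, 28), (Nova, 2001, Bo, 31), (Nova, 2001, Vic, 28), (Nova, 2001, Vic, 31), (Nova, 2017, Eve, 26)}
π_{year, mid} gives {(1989, 32), (2001, 28), (2001, 31), (2005, 32), (2011, 21), (2017, 26)} (3 duplicate(s) eliminated).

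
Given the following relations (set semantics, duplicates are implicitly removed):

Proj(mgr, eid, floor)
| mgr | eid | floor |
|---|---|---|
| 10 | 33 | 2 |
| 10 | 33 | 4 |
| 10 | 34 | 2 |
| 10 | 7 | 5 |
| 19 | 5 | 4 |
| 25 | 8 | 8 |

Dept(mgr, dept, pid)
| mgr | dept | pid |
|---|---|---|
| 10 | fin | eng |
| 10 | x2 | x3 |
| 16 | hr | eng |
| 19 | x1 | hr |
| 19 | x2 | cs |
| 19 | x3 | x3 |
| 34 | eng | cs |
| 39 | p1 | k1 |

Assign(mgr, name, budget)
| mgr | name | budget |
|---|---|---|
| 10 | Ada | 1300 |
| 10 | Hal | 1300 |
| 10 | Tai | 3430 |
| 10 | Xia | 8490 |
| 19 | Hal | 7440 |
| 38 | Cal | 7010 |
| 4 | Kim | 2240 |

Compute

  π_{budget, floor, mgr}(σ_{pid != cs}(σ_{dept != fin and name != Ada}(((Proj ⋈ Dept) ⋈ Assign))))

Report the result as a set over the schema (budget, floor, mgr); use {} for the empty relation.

{(1300, 2, 10), (1300, 4, 10), (1300, 5, 10), (3430, 2, 10), (3430, 4, 10), (3430, 5, 10), (7440, 4, 19), (8490, 2, 10), (8490, 4, 10), (8490, 5, 10)}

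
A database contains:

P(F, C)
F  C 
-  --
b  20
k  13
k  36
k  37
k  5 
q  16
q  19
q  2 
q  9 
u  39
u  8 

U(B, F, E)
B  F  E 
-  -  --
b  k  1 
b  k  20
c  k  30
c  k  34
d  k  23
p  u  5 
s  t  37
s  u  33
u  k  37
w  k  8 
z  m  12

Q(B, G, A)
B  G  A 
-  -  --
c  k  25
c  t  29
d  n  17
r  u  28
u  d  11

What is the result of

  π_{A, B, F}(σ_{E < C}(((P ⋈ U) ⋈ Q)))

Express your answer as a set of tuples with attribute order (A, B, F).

Joining P and U on F yields {(k, 13, b, 1), (k, 13, b, 20), (k, 13, c, 30), (k, 13, c, 34), (k, 13, d, 23), (k, 13, u, 37), (k, 13, w, 8), (k, 36, b, 1), (k, 36, b, 20), (k, 36, c, 30), (k, 36, c, 34), (k, 36, d, 23), (k, 36, u, 37), (k, 36, w, 8), (k, 37, b, 1), (k, 37, b, 20), (k, 37, c, 30), (k, 37, c, 34), (k, 37, d, 23), (k, 37, u, 37), (k, 37, w, 8), (k, 5, b, 1), (k, 5, b, 20), (k, 5, c, 30), (k, 5, c, 34), (k, 5, d, 23), (k, 5, u, 37), (k, 5, w, 8), (u, 39, p, 5), (u, 39, s, 33), (u, 8, p, 5), (u, 8, s, 33)}.
Joining (P ⋈ U) and Q on B yields {(k, 13, c, 30, k, 25), (k, 13, c, 30, t, 29), (k, 13, c, 34, k, 25), (k, 13, c, 34, t, 29), (k, 13, d, 23, n, 17), (k, 13, u, 37, d, 11), (k, 36, c, 30, k, 25), (k, 36, c, 30, t, 29), (k, 36, c, 34, k, 25), (k, 36, c, 34, t, 29), (k, 36, d, 23, n, 17), (k, 36, u, 37, d, 11), (k, 37, c, 30, k, 25), (k, 37, c, 30, t, 29), (k, 37, c, 34, k, 25), (k, 37, c, 34, t, 29), (k, 37, d, 23, n, 17), (k, 37, u, 37, d, 11), (k, 5, c, 30, k, 25), (k, 5, c, 30, t, 29), (k, 5, c, 34, k, 25), (k, 5, c, 34, t, 29), (k, 5, d, 23, n, 17), (k, 5, u, 37, d, 11)}.
Apply σ_{E < C}; surviving tuples: {(k, 36, c, 30, k, 25), (k, 36, c, 30, t, 29), (k, 36, c, 34, k, 25), (k, 36, c, 34, t, 29), (k, 36, d, 23, n, 17), (k, 37, c, 30, k, 25), (k, 37, c, 30, t, 29), (k, 37, c, 34, k, 25), (k, 37, c, 34, t, 29), (k, 37, d, 23, n, 17)}
Keep only column(s) A, B, F (7 duplicate(s) eliminated): {(17, d, k), (25, c, k), (29, c, k)}

{(17, d, k), (25, c, k), (29, c, k)}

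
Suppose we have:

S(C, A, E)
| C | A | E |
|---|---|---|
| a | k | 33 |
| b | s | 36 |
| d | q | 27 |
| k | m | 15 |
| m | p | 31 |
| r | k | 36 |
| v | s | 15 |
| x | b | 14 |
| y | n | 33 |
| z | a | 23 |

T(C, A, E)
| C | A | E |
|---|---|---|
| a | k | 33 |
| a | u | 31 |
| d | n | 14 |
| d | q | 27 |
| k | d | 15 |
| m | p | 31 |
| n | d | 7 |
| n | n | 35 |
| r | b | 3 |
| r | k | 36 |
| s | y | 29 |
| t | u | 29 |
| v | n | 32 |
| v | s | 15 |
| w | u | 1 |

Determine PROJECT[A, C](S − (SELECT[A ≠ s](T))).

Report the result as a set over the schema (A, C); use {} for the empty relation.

{(a, z), (b, x), (m, k), (n, y), (s, b), (s, v)}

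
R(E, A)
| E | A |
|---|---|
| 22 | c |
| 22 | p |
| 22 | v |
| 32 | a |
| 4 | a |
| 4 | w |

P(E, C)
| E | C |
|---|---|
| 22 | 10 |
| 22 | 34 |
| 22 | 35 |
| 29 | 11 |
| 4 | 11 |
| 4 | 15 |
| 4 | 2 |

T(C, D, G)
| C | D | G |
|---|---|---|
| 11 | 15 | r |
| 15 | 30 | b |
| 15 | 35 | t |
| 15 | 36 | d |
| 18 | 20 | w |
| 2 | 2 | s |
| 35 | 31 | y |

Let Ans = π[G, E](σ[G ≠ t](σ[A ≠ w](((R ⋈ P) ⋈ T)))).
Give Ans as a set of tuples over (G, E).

{(b, 4), (d, 4), (r, 4), (s, 4), (y, 22)}

Natural join on E: {(22, c, 10), (22, c, 34), (22, c, 35), (22, p, 10), (22, p, 34), (22, p, 35), (22, v, 10), (22, v, 34), (22, v, 35), (4, a, 11), (4, a, 15), (4, a, 2), (4, w, 11), (4, w, 15), (4, w, 2)}
Natural join on C: {(22, c, 35, 31, y), (22, p, 35, 31, y), (22, v, 35, 31, y), (4, a, 11, 15, r), (4, a, 15, 30, b), (4, a, 15, 35, t), (4, a, 15, 36, d), (4, a, 2, 2, s), (4, w, 11, 15, r), (4, w, 15, 30, b), (4, w, 15, 35, t), (4, w, 15, 36, d), (4, w, 2, 2, s)}
Selection A ≠ w: {(22, c, 35, 31, y), (22, p, 35, 31, y), (22, v, 35, 31, y), (4, a, 11, 15, r), (4, a, 15, 30, b), (4, a, 15, 35, t), (4, a, 15, 36, d), (4, a, 2, 2, s)}
Selection G ≠ t: {(22, c, 35, 31, y), (22, p, 35, 31, y), (22, v, 35, 31, y), (4, a, 11, 15, r), (4, a, 15, 30, b), (4, a, 15, 36, d), (4, a, 2, 2, s)}
Keep only column(s) G, E (2 duplicate(s) eliminated): {(b, 4), (d, 4), (r, 4), (s, 4), (y, 22)}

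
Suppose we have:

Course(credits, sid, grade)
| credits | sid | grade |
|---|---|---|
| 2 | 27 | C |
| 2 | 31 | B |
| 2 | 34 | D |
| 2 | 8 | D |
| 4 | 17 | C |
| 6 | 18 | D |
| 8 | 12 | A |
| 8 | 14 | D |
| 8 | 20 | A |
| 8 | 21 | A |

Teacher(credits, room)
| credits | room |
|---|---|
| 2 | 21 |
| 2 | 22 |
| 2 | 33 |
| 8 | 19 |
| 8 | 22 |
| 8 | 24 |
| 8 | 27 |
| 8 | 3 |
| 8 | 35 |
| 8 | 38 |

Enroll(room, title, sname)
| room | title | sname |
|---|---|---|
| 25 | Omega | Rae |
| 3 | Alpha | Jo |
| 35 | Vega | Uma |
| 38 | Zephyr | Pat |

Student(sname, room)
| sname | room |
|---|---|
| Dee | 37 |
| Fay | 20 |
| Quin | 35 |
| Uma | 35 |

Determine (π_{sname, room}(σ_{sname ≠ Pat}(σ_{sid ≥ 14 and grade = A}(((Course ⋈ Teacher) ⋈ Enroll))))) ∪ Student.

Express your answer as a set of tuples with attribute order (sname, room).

{(Dee, 37), (Fay, 20), (Jo, 3), (Quin, 35), (Uma, 35)}

Joining Course and Teacher on credits yields {(2, 27, C, 21), (2, 27, C, 22), (2, 27, C, 33), (2, 31, B, 21), (2, 31, B, 22), (2, 31, B, 33), (2, 34, D, 21), (2, 34, D, 22), (2, 34, D, 33), (2, 8, D, 21), (2, 8, D, 22), (2, 8, D, 33), (8, 12, A, 19), (8, 12, A, 22), (8, 12, A, 24), (8, 12, A, 27), (8, 12, A, 3), (8, 12, A, 35), (8, 12, A, 38), (8, 14, D, 19), (8, 14, D, 22), (8, 14, D, 24), (8, 14, D, 27), (8, 14, D, 3), (8, 14, D, 35), (8, 14, D, 38), (8, 20, A, 19), (8, 20, A, 22), (8, 20, A, 24), (8, 20, A, 27), (8, 20, A, 3), (8, 20, A, 35), (8, 20, A, 38), (8, 21, A, 19), (8, 21, A, 22), (8, 21, A, 24), (8, 21, A, 27), (8, 21, A, 3), (8, 21, A, 35), (8, 21, A, 38)}.
Joining (Course ⋈ Teacher) and Enroll on room yields {(8, 12, A, 3, Alpha, Jo), (8, 12, A, 35, Vega, Uma), (8, 12, A, 38, Zephyr, Pat), (8, 14, D, 3, Alpha, Jo), (8, 14, D, 35, Vega, Uma), (8, 14, D, 38, Zephyr, Pat), (8, 20, A, 3, Alpha, Jo), (8, 20, A, 35, Vega, Uma), (8, 20, A, 38, Zephyr, Pat), (8, 21, A, 3, Alpha, Jo), (8, 21, A, 35, Vega, Uma), (8, 21, A, 38, Zephyr, Pat)}.
Selection sid ≥ 14 and grade = A: {(8, 20, A, 3, Alpha, Jo), (8, 20, A, 35, Vega, Uma), (8, 20, A, 38, Zephyr, Pat), (8, 21, A, 3, Alpha, Jo), (8, 21, A, 35, Vega, Uma), (8, 21, A, 38, Zephyr, Pat)}
Selection sname ≠ Pat: {(8, 20, A, 3, Alpha, Jo), (8, 20, A, 35, Vega, Uma), (8, 21, A, 3, Alpha, Jo), (8, 21, A, 35, Vega, Uma)}
π[sname, room]: project onto (sname, room) (2 duplicate(s) eliminated) → {(Jo, 3), (Uma, 35)}
Union: {(Jo, 3), (Uma, 35)} with {(Dee, 37), (Fay, 20), (Quin, 35), (Uma, 35)} → {(Dee, 37), (Fay, 20), (Jo, 3), (Quin, 35), (Uma, 35)}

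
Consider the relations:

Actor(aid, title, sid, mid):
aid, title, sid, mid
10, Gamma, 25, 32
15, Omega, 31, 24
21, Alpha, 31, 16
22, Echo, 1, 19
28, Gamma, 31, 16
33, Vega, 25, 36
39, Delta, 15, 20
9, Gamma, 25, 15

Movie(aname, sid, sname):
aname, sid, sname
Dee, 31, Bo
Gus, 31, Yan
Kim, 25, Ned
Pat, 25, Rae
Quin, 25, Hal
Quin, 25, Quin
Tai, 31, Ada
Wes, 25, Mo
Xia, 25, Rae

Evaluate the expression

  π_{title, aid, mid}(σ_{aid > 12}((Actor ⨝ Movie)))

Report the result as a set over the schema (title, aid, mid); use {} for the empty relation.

Actor ⋈ Movie (natural join on sid): {(10, Gamma, 25, 32, Kim, Ned), (10, Gamma, 25, 32, Pat, Rae), (10, Gamma, 25, 32, Quin, Hal), (10, Gamma, 25, 32, Quin, Quin), (10, Gamma, 25, 32, Wes, Mo), (10, Gamma, 25, 32, Xia, Rae), (15, Omega, 31, 24, Dee, Bo), (15, Omega, 31, 24, Gus, Yan), (15, Omega, 31, 24, Tai, Ada), (21, Alpha, 31, 16, Dee, Bo), (21, Alpha, 31, 16, Gus, Yan), (21, Alpha, 31, 16, Tai, Ada), (28, Gamma, 31, 16, Dee, Bo), (28, Gamma, 31, 16, Gus, Yan), (28, Gamma, 31, 16, Tai, Ada), (33, Vega, 25, 36, Kim, Ned), (33, Vega, 25, 36, Pat, Rae), (33, Vega, 25, 36, Quin, Hal), (33, Vega, 25, 36, Quin, Quin), (33, Vega, 25, 36, Wes, Mo), (33, Vega, 25, 36, Xia, Rae), (9, Gamma, 25, 15, Kim, Ned), (9, Gamma, 25, 15, Pat, Rae), (9, Gamma, 25, 15, Quin, Hal), (9, Gamma, 25, 15, Quin, Quin), (9, Gamma, 25, 15, Wes, Mo), (9, Gamma, 25, 15, Xia, Rae)}
Apply σ_{aid > 12}; surviving tuples: {(15, Omega, 31, 24, Dee, Bo), (15, Omega, 31, 24, Gus, Yan), (15, Omega, 31, 24, Tai, Ada), (21, Alpha, 31, 16, Dee, Bo), (21, Alpha, 31, 16, Gus, Yan), (21, Alpha, 31, 16, Tai, Ada), (28, Gamma, 31, 16, Dee, Bo), (28, Gamma, 31, 16, Gus, Yan), (28, Gamma, 31, 16, Tai, Ada), (33, Vega, 25, 36, Kim, Ned), (33, Vega, 25, 36, Pat, Rae), (33, Vega, 25, 36, Quin, Hal), (33, Vega, 25, 36, Quin, Quin), (33, Vega, 25, 36, Wes, Mo), (33, Vega, 25, 36, Xia, Rae)}
Keep only column(s) title, aid, mid (11 duplicate(s) eliminated): {(Alpha, 21, 16), (Gamma, 28, 16), (Omega, 15, 24), (Vega, 33, 36)}

{(Alpha, 21, 16), (Gamma, 28, 16), (Omega, 15, 24), (Vega, 33, 36)}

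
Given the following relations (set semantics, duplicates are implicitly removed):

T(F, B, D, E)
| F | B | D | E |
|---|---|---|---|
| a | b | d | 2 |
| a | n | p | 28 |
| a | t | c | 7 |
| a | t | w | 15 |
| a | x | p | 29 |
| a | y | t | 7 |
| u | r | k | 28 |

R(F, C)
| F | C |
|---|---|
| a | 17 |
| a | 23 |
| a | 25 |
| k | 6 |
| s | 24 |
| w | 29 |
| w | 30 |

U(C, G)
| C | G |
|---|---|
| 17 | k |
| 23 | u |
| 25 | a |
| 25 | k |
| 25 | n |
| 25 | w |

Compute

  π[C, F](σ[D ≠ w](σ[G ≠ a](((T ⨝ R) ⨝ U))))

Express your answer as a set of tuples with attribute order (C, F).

{(17, a), (23, a), (25, a)}

Joining T and R on F yields {(a, b, d, 2, 17), (a, b, d, 2, 23), (a, b, d, 2, 25), (a, n, p, 28, 17), (a, n, p, 28, 23), (a, n, p, 28, 25), (a, t, c, 7, 17), (a, t, c, 7, 23), (a, t, c, 7, 25), (a, t, w, 15, 17), (a, t, w, 15, 23), (a, t, w, 15, 25), (a, x, p, 29, 17), (a, x, p, 29, 23), (a, x, p, 29, 25), (a, y, t, 7, 17), (a, y, t, 7, 23), (a, y, t, 7, 25)}.
Joining (T ⨝ R) and U on C yields {(a, b, d, 2, 17, k), (a, b, d, 2, 23, u), (a, b, d, 2, 25, a), (a, b, d, 2, 25, k), (a, b, d, 2, 25, n), (a, b, d, 2, 25, w), (a, n, p, 28, 17, k), (a, n, p, 28, 23, u), (a, n, p, 28, 25, a), (a, n, p, 28, 25, k), (a, n, p, 28, 25, n), (a, n, p, 28, 25, w), (a, t, c, 7, 17, k), (a, t, c, 7, 23, u), (a, t, c, 7, 25, a), (a, t, c, 7, 25, k), (a, t, c, 7, 25, n), (a, t, c, 7, 25, w), (a, t, w, 15, 17, k), (a, t, w, 15, 23, u), (a, t, w, 15, 25, a), (a, t, w, 15, 25, k), (a, t, w, 15, 25, n), (a, t, w, 15, 25, w), (a, x, p, 29, 17, k), (a, x, p, 29, 23, u), (a, x, p, 29, 25, a), (a, x, p, 29, 25, k), (a, x, p, 29, 25, n), (a, x, p, 29, 25, w), (a, y, t, 7, 17, k), (a, y, t, 7, 23, u), (a, y, t, 7, 25, a), (a, y, t, 7, 25, k), (a, y, t, 7, 25, n), (a, y, t, 7, 25, w)}.
Selection G ≠ a: {(a, b, d, 2, 17, k), (a, b, d, 2, 23, u), (a, b, d, 2, 25, k), (a, b, d, 2, 25, n), (a, b, d, 2, 25, w), (a, n, p, 28, 17, k), (a, n, p, 28, 23, u), (a, n, p, 28, 25, k), (a, n, p, 28, 25, n), (a, n, p, 28, 25, w), (a, t, c, 7, 17, k), (a, t, c, 7, 23, u), (a, t, c, 7, 25, k), (a, t, c, 7, 25, n), (a, t, c, 7, 25, w), (a, t, w, 15, 17, k), (a, t, w, 15, 23, u), (a, t, w, 15, 25, k), (a, t, w, 15, 25, n), (a, t, w, 15, 25, w), (a, x, p, 29, 17, k), (a, x, p, 29, 23, u), (a, x, p, 29, 25, k), (a, x, p, 29, 25, n), (a, x, p, 29, 25, w), (a, y, t, 7, 17, k), (a, y, t, 7, 23, u), (a, y, t, 7, 25, k), (a, y, t, 7, 25, n), (a, y, t, 7, 25, w)}
Selection D ≠ w: {(a, b, d, 2, 17, k), (a, b, d, 2, 23, u), (a, b, d, 2, 25, k), (a, b, d, 2, 25, n), (a, b, d, 2, 25, w), (a, n, p, 28, 17, k), (a, n, p, 28, 23, u), (a, n, p, 28, 25, k), (a, n, p, 28, 25, n), (a, n, p, 28, 25, w), (a, t, c, 7, 17, k), (a, t, c, 7, 23, u), (a, t, c, 7, 25, k), (a, t, c, 7, 25, n), (a, t, c, 7, 25, w), (a, x, p, 29, 17, k), (a, x, p, 29, 23, u), (a, x, p, 29, 25, k), (a, x, p, 29, 25, n), (a, x, p, 29, 25, w), (a, y, t, 7, 17, k), (a, y, t, 7, 23, u), (a, y, t, 7, 25, k), (a, y, t, 7, 25, n), (a, y, t, 7, 25, w)}
Projecting to C, F (22 duplicate(s) eliminated): {(17, a), (23, a), (25, a)}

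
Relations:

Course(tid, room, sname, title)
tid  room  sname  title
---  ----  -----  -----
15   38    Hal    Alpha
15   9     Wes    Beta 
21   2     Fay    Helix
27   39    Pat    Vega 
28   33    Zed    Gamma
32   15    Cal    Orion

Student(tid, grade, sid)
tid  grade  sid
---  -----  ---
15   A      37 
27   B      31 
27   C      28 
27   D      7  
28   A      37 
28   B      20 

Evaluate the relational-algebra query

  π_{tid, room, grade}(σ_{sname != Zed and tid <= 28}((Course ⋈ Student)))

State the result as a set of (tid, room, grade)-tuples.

{(15, 38, A), (15, 9, A), (27, 39, B), (27, 39, C), (27, 39, D)}

Natural join on tid: {(15, 38, Hal, Alpha, A, 37), (15, 9, Wes, Beta, A, 37), (27, 39, Pat, Vega, B, 31), (27, 39, Pat, Vega, C, 28), (27, 39, Pat, Vega, D, 7), (28, 33, Zed, Gamma, A, 37), (28, 33, Zed, Gamma, B, 20)}
Selection sname != Zed and tid <= 28: {(15, 38, Hal, Alpha, A, 37), (15, 9, Wes, Beta, A, 37), (27, 39, Pat, Vega, B, 31), (27, 39, Pat, Vega, C, 28), (27, 39, Pat, Vega, D, 7)}
Keep only column(s) tid, room, grade: {(15, 38, A), (15, 9, A), (27, 39, B), (27, 39, C), (27, 39, D)}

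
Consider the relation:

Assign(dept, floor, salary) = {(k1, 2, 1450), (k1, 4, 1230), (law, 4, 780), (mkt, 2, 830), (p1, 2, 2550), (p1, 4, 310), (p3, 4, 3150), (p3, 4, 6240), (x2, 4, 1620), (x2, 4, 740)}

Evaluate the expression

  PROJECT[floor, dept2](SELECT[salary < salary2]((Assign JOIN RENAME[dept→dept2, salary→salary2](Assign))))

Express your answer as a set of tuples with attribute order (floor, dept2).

{(2, k1), (2, p1), (4, k1), (4, law), (4, p3), (4, x2)}

ρ[dept→dept2, salary→salary2]: schema becomes (dept2, floor, salary2); tuples unchanged.
Joining Assign and RENAME[dept→dept2, salary→salary2](Assign) on floor yields {(k1, 2, 1450, k1, 1450), (k1, 2, 1450, mkt, 830), (k1, 2, 1450, p1, 2550), (k1, 4, 1230, k1, 1230), (k1, 4, 1230, law, 780), (k1, 4, 1230, p1, 310), (k1, 4, 1230, p3, 3150), (k1, 4, 1230, p3, 6240), (k1, 4, 1230, x2, 1620), (k1, 4, 1230, x2, 740), (law, 4, 780, k1, 1230), (law, 4, 780, law, 780), (law, 4, 780, p1, 310), (law, 4, 780, p3, 3150), (law, 4, 780, p3, 6240), (law, 4, 780, x2, 1620), (law, 4, 780, x2, 740), (mkt, 2, 830, k1, 1450), (mkt, 2, 830, mkt, 830), (mkt, 2, 830, p1, 2550), (p1, 2, 2550, k1, 1450), (p1, 2, 2550, mkt, 830), (p1, 2, 2550, p1, 2550), (p1, 4, 310, k1, 1230), (p1, 4, 310, law, 780), (p1, 4, 310, p1, 310), (p1, 4, 310, p3, 3150), (p1, 4, 310, p3, 6240), (p1, 4, 310, x2, 1620), (p1, 4, 310, x2, 740), (p3, 4, 3150, k1, 1230), (p3, 4, 3150, law, 780), (p3, 4, 3150, p1, 310), (p3, 4, 3150, p3, 3150), (p3, 4, 3150, p3, 6240), (p3, 4, 3150, x2, 1620), (p3, 4, 3150, x2, 740), (p3, 4, 6240, k1, 1230), (p3, 4, 6240, law, 780), (p3, 4, 6240, p1, 310), (p3, 4, 6240, p3, 3150), (p3, 4, 6240, p3, 6240), (p3, 4, 6240, x2, 1620), (p3, 4, 6240, x2, 740), (x2, 4, 1620, k1, 1230), (x2, 4, 1620, law, 780), (x2, 4, 1620, p1, 310), (x2, 4, 1620, p3, 3150), (x2, 4, 1620, p3, 6240), (x2, 4, 1620, x2, 1620), (x2, 4, 1620, x2, 740), (x2, 4, 740, k1, 1230), (x2, 4, 740, law, 780), (x2, 4, 740, p1, 310), (x2, 4, 740, p3, 3150), (x2, 4, 740, p3, 6240), (x2, 4, 740, x2, 1620), (x2, 4, 740, x2, 740)}.
Apply σ_{salary < salary2}; surviving tuples: {(k1, 2, 1450, p1, 2550), (k1, 4, 1230, p3, 3150), (k1, 4, 1230, p3, 6240), (k1, 4, 1230, x2, 1620), (law, 4, 780, k1, 1230), (law, 4, 780, p3, 3150), (law, 4, 780, p3, 6240), (law, 4, 780, x2, 1620), (mkt, 2, 830, k1, 1450), (mkt, 2, 830, p1, 2550), (p1, 4, 310, k1, 1230), (p1, 4, 310, law, 780), (p1, 4, 310, p3, 3150), (p1, 4, 310, p3, 6240), (p1, 4, 310, x2, 1620), (p1, 4, 310, x2, 740), (p3, 4, 3150, p3, 6240), (x2, 4, 1620, p3, 3150), (x2, 4, 1620, p3, 6240), (x2, 4, 740, k1, 1230), (x2, 4, 740, law, 780), (x2, 4, 740, p3, 3150), (x2, 4, 740, p3, 6240), (x2, 4, 740, x2, 1620)}
Keep only column(s) floor, dept2 (18 duplicate(s) eliminated): {(2, k1), (2, p1), (4, k1), (4, law), (4, p3), (4, x2)}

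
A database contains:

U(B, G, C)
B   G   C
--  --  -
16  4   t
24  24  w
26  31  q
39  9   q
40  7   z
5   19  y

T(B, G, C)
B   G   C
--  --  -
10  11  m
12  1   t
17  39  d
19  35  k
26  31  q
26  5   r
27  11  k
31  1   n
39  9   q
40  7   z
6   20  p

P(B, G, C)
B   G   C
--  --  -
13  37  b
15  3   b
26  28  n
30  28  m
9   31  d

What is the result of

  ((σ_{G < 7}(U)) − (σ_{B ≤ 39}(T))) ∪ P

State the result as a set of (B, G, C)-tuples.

σ[G < 7]: keep tuples satisfying G < 7 → {(16, 4, t)}
σ[B ≤ 39]: keep tuples satisfying B ≤ 39 → {(10, 11, m), (12, 1, t), (17, 39, d), (19, 35, k), (26, 31, q), (26, 5, r), (27, 11, k), (31, 1, n), (39, 9, q), (6, 20, p)}
Taking the difference: {(16, 4, t)}
Taking the union: {(13, 37, b), (15, 3, b), (16, 4, t), (26, 28, n), (30, 28, m), (9, 31, d)}

{(13, 37, b), (15, 3, b), (16, 4, t), (26, 28, n), (30, 28, m), (9, 31, d)}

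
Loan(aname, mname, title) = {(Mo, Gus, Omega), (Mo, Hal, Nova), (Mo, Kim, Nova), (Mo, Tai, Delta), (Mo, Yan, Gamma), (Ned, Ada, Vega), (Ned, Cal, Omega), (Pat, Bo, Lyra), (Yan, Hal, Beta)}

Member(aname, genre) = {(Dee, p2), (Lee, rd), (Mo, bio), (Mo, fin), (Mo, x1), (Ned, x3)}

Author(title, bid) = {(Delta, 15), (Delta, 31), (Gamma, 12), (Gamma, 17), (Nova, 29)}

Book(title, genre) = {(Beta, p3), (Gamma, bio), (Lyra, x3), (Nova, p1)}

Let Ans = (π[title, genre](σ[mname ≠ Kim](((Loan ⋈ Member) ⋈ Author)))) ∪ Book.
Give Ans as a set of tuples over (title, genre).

{(Beta, p3), (Delta, bio), (Delta, fin), (Delta, x1), (Gamma, bio), (Gamma, fin), (Gamma, x1), (Lyra, x3), (Nova, bio), (Nova, fin), (Nova, p1), (Nova, x1)}

Loan ⋈ Member (natural join on aname): {(Mo, Gus, Omega, bio), (Mo, Gus, Omega, fin), (Mo, Gus, Omega, x1), (Mo, Hal, Nova, bio), (Mo, Hal, Nova, fin), (Mo, Hal, Nova, x1), (Mo, Kim, Nova, bio), (Mo, Kim, Nova, fin), (Mo, Kim, Nova, x1), (Mo, Tai, Delta, bio), (Mo, Tai, Delta, fin), (Mo, Tai, Delta, x1), (Mo, Yan, Gamma, bio), (Mo, Yan, Gamma, fin), (Mo, Yan, Gamma, x1), (Ned, Ada, Vega, x3), (Ned, Cal, Omega, x3)}
(Loan ⋈ Member) ⋈ Author (natural join on title): {(Mo, Hal, Nova, bio, 29), (Mo, Hal, Nova, fin, 29), (Mo, Hal, Nova, x1, 29), (Mo, Kim, Nova, bio, 29), (Mo, Kim, Nova, fin, 29), (Mo, Kim, Nova, x1, 29), (Mo, Tai, Delta, bio, 15), (Mo, Tai, Delta, bio, 31), (Mo, Tai, Delta, fin, 15), (Mo, Tai, Delta, fin, 31), (Mo, Tai, Delta, x1, 15), (Mo, Tai, Delta, x1, 31), (Mo, Yan, Gamma, bio, 12), (Mo, Yan, Gamma, bio, 17), (Mo, Yan, Gamma, fin, 12), (Mo, Yan, Gamma, fin, 17), (Mo, Yan, Gamma, x1, 12), (Mo, Yan, Gamma, x1, 17)}
σ[mname ≠ Kim]: keep tuples satisfying mname ≠ Kim → {(Mo, Hal, Nova, bio, 29), (Mo, Hal, Nova, fin, 29), (Mo, Hal, Nova, x1, 29), (Mo, Tai, Delta, bio, 15), (Mo, Tai, Delta, bio, 31), (Mo, Tai, Delta, fin, 15), (Mo, Tai, Delta, fin, 31), (Mo, Tai, Delta, x1, 15), (Mo, Tai, Delta, x1, 31), (Mo, Yan, Gamma, bio, 12), (Mo, Yan, Gamma, bio, 17), (Mo, Yan, Gamma, fin, 12), (Mo, Yan, Gamma, fin, 17), (Mo, Yan, Gamma, x1, 12), (Mo, Yan, Gamma, x1, 17)}
π[title, genre]: project onto (title, genre) (6 duplicate(s) eliminated) → {(Delta, bio), (Delta, fin), (Delta, x1), (Gamma, bio), (Gamma, fin), (Gamma, x1), (Nova, bio), (Nova, fin), (Nova, x1)}
Taking the union: {(Beta, p3), (Delta, bio), (Delta, fin), (Delta, x1), (Gamma, bio), (Gamma, fin), (Gamma, x1), (Lyra, x3), (Nova, bio), (Nova, fin), (Nova, p1), (Nova, x1)}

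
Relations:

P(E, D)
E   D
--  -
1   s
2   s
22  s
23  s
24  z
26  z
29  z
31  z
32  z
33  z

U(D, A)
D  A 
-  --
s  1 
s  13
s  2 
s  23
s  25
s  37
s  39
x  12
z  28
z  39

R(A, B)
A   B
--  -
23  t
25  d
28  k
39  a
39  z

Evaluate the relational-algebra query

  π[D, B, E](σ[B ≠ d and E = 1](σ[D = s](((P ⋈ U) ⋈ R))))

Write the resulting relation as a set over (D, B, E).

Natural join on D: {(1, s, 1), (1, s, 13), (1, s, 2), (1, s, 23), (1, s, 25), (1, s, 37), (1, s, 39), (2, s, 1), (2, s, 13), (2, s, 2), (2, s, 23), (2, s, 25), (2, s, 37), (2, s, 39), (22, s, 1), (22, s, 13), (22, s, 2), (22, s, 23), (22, s, 25), (22, s, 37), (22, s, 39), (23, s, 1), (23, s, 13), (23, s, 2), (23, s, 23), (23, s, 25), (23, s, 37), (23, s, 39), (24, z, 28), (24, z, 39), (26, z, 28), (26, z, 39), (29, z, 28), (29, z, 39), (31, z, 28), (31, z, 39), (32, z, 28), (32, z, 39), (33, z, 28), (33, z, 39)}
Natural join on A: {(1, s, 23, t), (1, s, 25, d), (1, s, 39, a), (1, s, 39, z), (2, s, 23, t), (2, s, 25, d), (2, s, 39, a), (2, s, 39, z), (22, s, 23, t), (22, s, 25, d), (22, s, 39, a), (22, s, 39, z), (23, s, 23, t), (23, s, 25, d), (23, s, 39, a), (23, s, 39, z), (24, z, 28, k), (24, z, 39, a), (24, z, 39, z), (26, z, 28, k), (26, z, 39, a), (26, z, 39, z), (29, z, 28, k), (29, z, 39, a), (29, z, 39, z), (31, z, 28, k), (31, z, 39, a), (31, z, 39, z), (32, z, 28, k), (32, z, 39, a), (32, z, 39, z), (33, z, 28, k), (33, z, 39, a), (33, z, 39, z)}
Apply σ_{D = s}; surviving tuples: {(1, s, 23, t), (1, s, 25, d), (1, s, 39, a), (1, s, 39, z), (2, s, 23, t), (2, s, 25, d), (2, s, 39, a), (2, s, 39, z), (22, s, 23, t), (22, s, 25, d), (22, s, 39, a), (22, s, 39, z), (23, s, 23, t), (23, s, 25, d), (23, s, 39, a), (23, s, 39, z)}
Apply σ_{B ≠ d and E = 1}; surviving tuples: {(1, s, 23, t), (1, s, 39, a), (1, s, 39, z)}
Keep only column(s) D, B, E: {(s, a, 1), (s, t, 1), (s, z, 1)}

{(s, a, 1), (s, t, 1), (s, z, 1)}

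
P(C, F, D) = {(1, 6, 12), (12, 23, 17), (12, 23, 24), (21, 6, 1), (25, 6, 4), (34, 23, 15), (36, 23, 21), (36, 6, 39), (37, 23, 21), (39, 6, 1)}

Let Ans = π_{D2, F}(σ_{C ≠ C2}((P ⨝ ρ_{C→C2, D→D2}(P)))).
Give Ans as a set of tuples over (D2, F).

ρ[C→C2, D→D2]: schema becomes (C2, F, D2); tuples unchanged.
P ⋈ ρ_{C→C2, D→D2}(P) (natural join on F): {(1, 6, 12, 1, 12), (1, 6, 12, 21, 1), (1, 6, 12, 25, 4), (1, 6, 12, 36, 39), (1, 6, 12, 39, 1), (12, 23, 17, 12, 17), (12, 23, 17, 12, 24), (12, 23, 17, 34, 15), (12, 23, 17, 36, 21), (12, 23, 17, 37, 21), (12, 23, 24, 12, 17), (12, 23, 24, 12, 24), (12, 23, 24, 34, 15), (12, 23, 24, 36, 21), (12, 23, 24, 37, 21), (21, 6, 1, 1, 12), (21, 6, 1, 21, 1), (21, 6, 1, 25, 4), (21, 6, 1, 36, 39), (21, 6, 1, 39, 1), (25, 6, 4, 1, 12), (25, 6, 4, 21, 1), (25, 6, 4, 25, 4), (25, 6, 4, 36, 39), (25, 6, 4, 39, 1), (34, 23, 15, 12, 17), (34, 23, 15, 12, 24), (34, 23, 15, 34, 15), (34, 23, 15, 36, 21), (34, 23, 15, 37, 21), (36, 23, 21, 12, 17), (36, 23, 21, 12, 24), (36, 23, 21, 34, 15), (36, 23, 21, 36, 21), (36, 23, 21, 37, 21), (36, 6, 39, 1, 12), (36, 6, 39, 21, 1), (36, 6, 39, 25, 4), (36, 6, 39, 36, 39), (36, 6, 39, 39, 1), (37, 23, 21, 12, 17), (37, 23, 21, 12, 24), (37, 23, 21, 34, 15), (37, 23, 21, 36, 21), (37, 23, 21, 37, 21), (39, 6, 1, 1, 12), (39, 6, 1, 21, 1), (39, 6, 1, 25, 4), (39, 6, 1, 36, 39), (39, 6, 1, 39, 1)}
Apply σ_{C ≠ C2}; surviving tuples: {(1, 6, 12, 21, 1), (1, 6, 12, 25, 4), (1, 6, 12, 36, 39), (1, 6, 12, 39, 1), (12, 23, 17, 34, 15), (12, 23, 17, 36, 21), (12, 23, 17, 37, 21), (12, 23, 24, 34, 15), (12, 23, 24, 36, 21), (12, 23, 24, 37, 21), (21, 6, 1, 1, 12), (21, 6, 1, 25, 4), (21, 6, 1, 36, 39), (21, 6, 1, 39, 1), (25, 6, 4, 1, 12), (25, 6, 4, 21, 1), (25, 6, 4, 36, 39), (25, 6, 4, 39, 1), (34, 23, 15, 12, 17), (34, 23, 15, 12, 24), (34, 23, 15, 36, 21), (34, 23, 15, 37, 21), (36, 23, 21, 12, 17), (36, 23, 21, 12, 24), (36, 23, 21, 34, 15), (36, 23, 21, 37, 21), (36, 6, 39, 1, 12), (36, 6, 39, 21, 1), (36, 6, 39, 25, 4), (36, 6, 39, 39, 1), (37, 23, 21, 12, 17), (37, 23, 21, 12, 24), (37, 23, 21, 34, 15), (37, 23, 21, 36, 21), (39, 6, 1, 1, 12), (39, 6, 1, 21, 1), (39, 6, 1, 25, 4), (39, 6, 1, 36, 39)}
π_{D2, F} gives {(1, 6), (12, 6), (15, 23), (17, 23), (21, 23), (24, 23), (39, 6), (4, 6)} (30 duplicate(s) eliminated).

{(1, 6), (12, 6), (15, 23), (17, 23), (21, 23), (24, 23), (39, 6), (4, 6)}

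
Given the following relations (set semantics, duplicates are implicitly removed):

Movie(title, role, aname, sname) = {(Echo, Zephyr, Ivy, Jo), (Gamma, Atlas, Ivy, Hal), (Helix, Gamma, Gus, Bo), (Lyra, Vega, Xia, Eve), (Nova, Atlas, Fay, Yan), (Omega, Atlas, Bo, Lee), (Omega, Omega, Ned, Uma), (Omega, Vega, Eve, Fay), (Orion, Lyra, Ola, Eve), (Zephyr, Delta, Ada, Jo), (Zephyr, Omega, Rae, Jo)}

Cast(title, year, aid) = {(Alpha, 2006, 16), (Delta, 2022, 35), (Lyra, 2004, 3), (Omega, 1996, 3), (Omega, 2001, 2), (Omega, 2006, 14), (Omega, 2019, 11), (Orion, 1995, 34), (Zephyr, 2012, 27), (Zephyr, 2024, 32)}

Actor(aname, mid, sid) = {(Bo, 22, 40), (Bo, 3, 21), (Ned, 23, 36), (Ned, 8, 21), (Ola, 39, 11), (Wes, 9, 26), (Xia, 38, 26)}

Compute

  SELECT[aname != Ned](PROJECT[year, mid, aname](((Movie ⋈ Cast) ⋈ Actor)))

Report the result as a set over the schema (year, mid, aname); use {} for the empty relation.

{(1995, 39, Ola), (1996, 22, Bo), (1996, 3, Bo), (2001, 22, Bo), (2001, 3, Bo), (2004, 38, Xia), (2006, 22, Bo), (2006, 3, Bo), (2019, 22, Bo), (2019, 3, Bo)}

Natural join on title: {(Lyra, Vega, Xia, Eve, 2004, 3), (Omega, Atlas, Bo, Lee, 1996, 3), (Omega, Atlas, Bo, Lee, 2001, 2), (Omega, Atlas, Bo, Lee, 2006, 14), (Omega, Atlas, Bo, Lee, 2019, 11), (Omega, Omega, Ned, Uma, 1996, 3), (Omega, Omega, Ned, Uma, 2001, 2), (Omega, Omega, Ned, Uma, 2006, 14), (Omega, Omega, Ned, Uma, 2019, 11), (Omega, Vega, Eve, Fay, 1996, 3), (Omega, Vega, Eve, Fay, 2001, 2), (Omega, Vega, Eve, Fay, 2006, 14), (Omega, Vega, Eve, Fay, 2019, 11), (Orion, Lyra, Ola, Eve, 1995, 34), (Zephyr, Delta, Ada, Jo, 2012, 27), (Zephyr, Delta, Ada, Jo, 2024, 32), (Zephyr, Omega, Rae, Jo, 2012, 27), (Zephyr, Omega, Rae, Jo, 2024, 32)}
Natural join on aname: {(Lyra, Vega, Xia, Eve, 2004, 3, 38, 26), (Omega, Atlas, Bo, Lee, 1996, 3, 22, 40), (Omega, Atlas, Bo, Lee, 1996, 3, 3, 21), (Omega, Atlas, Bo, Lee, 2001, 2, 22, 40), (Omega, Atlas, Bo, Lee, 2001, 2, 3, 21), (Omega, Atlas, Bo, Lee, 2006, 14, 22, 40), (Omega, Atlas, Bo, Lee, 2006, 14, 3, 21), (Omega, Atlas, Bo, Lee, 2019, 11, 22, 40), (Omega, Atlas, Bo, Lee, 2019, 11, 3, 21), (Omega, Omega, Ned, Uma, 1996, 3, 23, 36), (Omega, Omega, Ned, Uma, 1996, 3, 8, 21), (Omega, Omega, Ned, Uma, 2001, 2, 23, 36), (Omega, Omega, Ned, Uma, 2001, 2, 8, 21), (Omega, Omega, Ned, Uma, 2006, 14, 23, 36), (Omega, Omega, Ned, Uma, 2006, 14, 8, 21), (Omega, Omega, Ned, Uma, 2019, 11, 23, 36), (Omega, Omega, Ned, Uma, 2019, 11, 8, 21), (Orion, Lyra, Ola, Eve, 1995, 34, 39, 11)}
π[year, mid, aname]: project onto (year, mid, aname) → {(1995, 39, Ola), (1996, 22, Bo), (1996, 23, Ned), (1996, 3, Bo), (1996, 8, Ned), (2001, 22, Bo), (2001, 23, Ned), (2001, 3, Bo), (2001, 8, Ned), (2004, 38, Xia), (2006, 22, Bo), (2006, 23, Ned), (2006, 3, Bo), (2006, 8, Ned), (2019, 22, Bo), (2019, 23, Ned), (2019, 3, Bo), (2019, 8, Ned)}
Selection aname != Ned: {(1995, 39, Ola), (1996, 22, Bo), (1996, 3, Bo), (2001, 22, Bo), (2001, 3, Bo), (2004, 38, Xia), (2006, 22, Bo), (2006, 3, Bo), (2019, 22, Bo), (2019, 3, Bo)}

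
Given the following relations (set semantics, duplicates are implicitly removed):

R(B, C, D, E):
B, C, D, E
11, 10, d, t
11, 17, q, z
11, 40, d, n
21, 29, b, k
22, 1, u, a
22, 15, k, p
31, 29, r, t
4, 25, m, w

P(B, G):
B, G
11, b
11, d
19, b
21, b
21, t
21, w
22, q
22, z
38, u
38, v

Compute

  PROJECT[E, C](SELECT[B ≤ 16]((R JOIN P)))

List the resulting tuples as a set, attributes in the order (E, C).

{(n, 40), (t, 10), (z, 17)}

R ⋈ P (natural join on B): {(11, 10, d, t, b), (11, 10, d, t, d), (11, 17, q, z, b), (11, 17, q, z, d), (11, 40, d, n, b), (11, 40, d, n, d), (21, 29, b, k, b), (21, 29, b, k, t), (21, 29, b, k, w), (22, 1, u, a, q), (22, 1, u, a, z), (22, 15, k, p, q), (22, 15, k, p, z)}
Selection B ≤ 16: {(11, 10, d, t, b), (11, 10, d, t, d), (11, 17, q, z, b), (11, 17, q, z, d), (11, 40, d, n, b), (11, 40, d, n, d)}
π_{E, C} gives {(n, 40), (t, 10), (z, 17)} (3 duplicate(s) eliminated).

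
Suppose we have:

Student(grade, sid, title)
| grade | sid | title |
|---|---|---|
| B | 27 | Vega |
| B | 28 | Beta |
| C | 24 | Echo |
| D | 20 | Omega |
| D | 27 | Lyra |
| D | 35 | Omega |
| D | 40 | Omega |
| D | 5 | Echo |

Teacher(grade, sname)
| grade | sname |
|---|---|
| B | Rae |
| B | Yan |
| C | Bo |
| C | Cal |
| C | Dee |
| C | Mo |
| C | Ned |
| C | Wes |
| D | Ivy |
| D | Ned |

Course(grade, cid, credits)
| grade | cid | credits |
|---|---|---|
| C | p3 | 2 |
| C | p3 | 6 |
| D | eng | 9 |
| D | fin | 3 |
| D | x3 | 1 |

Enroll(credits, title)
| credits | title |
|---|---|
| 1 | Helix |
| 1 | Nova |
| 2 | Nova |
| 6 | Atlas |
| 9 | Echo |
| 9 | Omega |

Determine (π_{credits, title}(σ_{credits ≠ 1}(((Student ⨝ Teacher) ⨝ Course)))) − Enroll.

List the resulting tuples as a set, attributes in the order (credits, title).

{(2, Echo), (3, Echo), (3, Lyra), (3, Omega), (6, Echo), (9, Lyra)}

Student ⋈ Teacher (natural join on grade): {(B, 27, Vega, Rae), (B, 27, Vega, Yan), (B, 28, Beta, Rae), (B, 28, Beta, Yan), (C, 24, Echo, Bo), (C, 24, Echo, Cal), (C, 24, Echo, Dee), (C, 24, Echo, Mo), (C, 24, Echo, Ned), (C, 24, Echo, Wes), (D, 20, Omega, Ivy), (D, 20, Omega, Ned), (D, 27, Lyra, Ivy), (D, 27, Lyra, Ned), (D, 35, Omega, Ivy), (D, 35, Omega, Ned), (D, 40, Omega, Ivy), (D, 40, Omega, Ned), (D, 5, Echo, Ivy), (D, 5, Echo, Ned)}
(Student ⨝ Teacher) ⋈ Course (natural join on grade): {(C, 24, Echo, Bo, p3, 2), (C, 24, Echo, Bo, p3, 6), (C, 24, Echo, Cal, p3, 2), (C, 24, Echo, Cal, p3, 6), (C, 24, Echo, Dee, p3, 2), (C, 24, Echo, Dee, p3, 6), (C, 24, Echo, Mo, p3, 2), (C, 24, Echo, Mo, p3, 6), (C, 24, Echo, Ned, p3, 2), (C, 24, Echo, Ned, p3, 6), (C, 24, Echo, Wes, p3, 2), (C, 24, Echo, Wes, p3, 6), (D, 20, Omega, Ivy, eng, 9), (D, 20, Omega, Ivy, fin, 3), (D, 20, Omega, Ivy, x3, 1), (D, 20, Omega, Ned, eng, 9), (D, 20, Omega, Ned, fin, 3), (D, 20, Omega, Ned, x3, 1), (D, 27, Lyra, Ivy, eng, 9), (D, 27, Lyra, Ivy, fin, 3), (D, 27, Lyra, Ivy, x3, 1), (D, 27, Lyra, Ned, eng, 9), (D, 27, Lyra, Ned, fin, 3), (D, 27, Lyra, Ned, x3, 1), (D, 35, Omega, Ivy, eng, 9), (D, 35, Omega, Ivy, fin, 3), (D, 35, Omega, Ivy, x3, 1), (D, 35, Omega, Ned, eng, 9), (D, 35, Omega, Ned, fin, 3), (D, 35, Omega, Ned, x3, 1), (D, 40, Omega, Ivy, eng, 9), (D, 40, Omega, Ivy, fin, 3), (D, 40, Omega, Ivy, x3, 1), (D, 40, Omega, Ned, eng, 9), (D, 40, Omega, Ned, fin, 3), (D, 40, Omega, Ned, x3, 1), (D, 5, Echo, Ivy, eng, 9), (D, 5, Echo, Ivy, fin, 3), (D, 5, Echo, Ivy, x3, 1), (D, 5, Echo, Ned, eng, 9), (D, 5, Echo, Ned, fin, 3), (D, 5, Echo, Ned, x3, 1)}
Selection credits ≠ 1: {(C, 24, Echo, Bo, p3, 2), (C, 24, Echo, Bo, p3, 6), (C, 24, Echo, Cal, p3, 2), (C, 24, Echo, Cal, p3, 6), (C, 24, Echo, Dee, p3, 2), (C, 24, Echo, Dee, p3, 6), (C, 24, Echo, Mo, p3, 2), (C, 24, Echo, Mo, p3, 6), (C, 24, Echo, Ned, p3, 2), (C, 24, Echo, Ned, p3, 6), (C, 24, Echo, Wes, p3, 2), (C, 24, Echo, Wes, p3, 6), (D, 20, Omega, Ivy, eng, 9), (D, 20, Omega, Ivy, fin, 3), (D, 20, Omega, Ned, eng, 9), (D, 20, Omega, Ned, fin, 3), (D, 27, Lyra, Ivy, eng, 9), (D, 27, Lyra, Ivy, fin, 3), (D, 27, Lyra, Ned, eng, 9), (D, 27, Lyra, Ned, fin, 3), (D, 35, Omega, Ivy, eng, 9), (D, 35, Omega, Ivy, fin, 3), (D, 35, Omega, Ned, eng, 9), (D, 35, Omega, Ned, fin, 3), (D, 40, Omega, Ivy, eng, 9), (D, 40, Omega, Ivy, fin, 3), (D, 40, Omega, Ned, eng, 9), (D, 40, Omega, Ned, fin, 3), (D, 5, Echo, Ivy, eng, 9), (D, 5, Echo, Ivy, fin, 3), (D, 5, Echo, Ned, eng, 9), (D, 5, Echo, Ned, fin, 3)}
Keep only column(s) credits, title (24 duplicate(s) eliminated): {(2, Echo), (3, Echo), (3, Lyra), (3, Omega), (6, Echo), (9, Echo), (9, Lyra), (9, Omega)}
Set difference of the two operands is {(2, Echo), (3, Echo), (3, Lyra), (3, Omega), (6, Echo), (9, Lyra)}.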